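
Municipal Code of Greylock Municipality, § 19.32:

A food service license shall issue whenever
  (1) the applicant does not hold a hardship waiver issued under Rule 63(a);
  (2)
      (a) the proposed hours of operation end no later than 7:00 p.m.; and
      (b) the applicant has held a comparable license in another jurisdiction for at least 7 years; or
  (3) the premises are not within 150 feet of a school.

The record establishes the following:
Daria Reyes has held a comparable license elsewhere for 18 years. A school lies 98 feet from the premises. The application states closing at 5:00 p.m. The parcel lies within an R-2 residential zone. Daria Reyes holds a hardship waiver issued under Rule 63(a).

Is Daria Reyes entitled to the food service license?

Yes — granted.

(1) not (hardship waiver) — not met.
(a) closes by 7 p.m. — met.
(b) prior license ≥ 7 yr — met.
(2) = T AND T = true.
(3) ≥150 ft from school — not met.
Overall = F OR T OR F = true.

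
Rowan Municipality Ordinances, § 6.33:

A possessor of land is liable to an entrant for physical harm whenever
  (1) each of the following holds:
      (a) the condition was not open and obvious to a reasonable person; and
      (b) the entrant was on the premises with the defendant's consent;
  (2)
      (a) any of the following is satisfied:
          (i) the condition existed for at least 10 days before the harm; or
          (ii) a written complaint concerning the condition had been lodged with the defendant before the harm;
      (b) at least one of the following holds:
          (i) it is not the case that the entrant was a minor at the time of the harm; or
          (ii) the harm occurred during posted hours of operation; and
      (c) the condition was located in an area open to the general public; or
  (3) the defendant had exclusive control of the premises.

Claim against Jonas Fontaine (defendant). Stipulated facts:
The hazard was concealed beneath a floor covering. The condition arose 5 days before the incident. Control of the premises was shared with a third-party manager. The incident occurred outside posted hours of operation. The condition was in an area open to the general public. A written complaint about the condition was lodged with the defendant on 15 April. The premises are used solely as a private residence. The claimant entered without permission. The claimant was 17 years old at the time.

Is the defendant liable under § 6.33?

No — not liable.

(a) not open/obvious — holds.
(b) consent to enter — fails.
So (1) is not satisfied (T AND F).
(i) condition ≥10 days old — not met.
(ii) complaint lodged — met.
(a) = F OR T = true.
(i) not (entrant a minor) — not met.
(ii) during posted hours — not satisfied.
(b) = F OR F = false.
(c) public area — holds.
So (2) is not satisfied (T AND F AND T).
(3) exclusive control — not satisfied.
So Overall is not satisfied (F OR F OR F).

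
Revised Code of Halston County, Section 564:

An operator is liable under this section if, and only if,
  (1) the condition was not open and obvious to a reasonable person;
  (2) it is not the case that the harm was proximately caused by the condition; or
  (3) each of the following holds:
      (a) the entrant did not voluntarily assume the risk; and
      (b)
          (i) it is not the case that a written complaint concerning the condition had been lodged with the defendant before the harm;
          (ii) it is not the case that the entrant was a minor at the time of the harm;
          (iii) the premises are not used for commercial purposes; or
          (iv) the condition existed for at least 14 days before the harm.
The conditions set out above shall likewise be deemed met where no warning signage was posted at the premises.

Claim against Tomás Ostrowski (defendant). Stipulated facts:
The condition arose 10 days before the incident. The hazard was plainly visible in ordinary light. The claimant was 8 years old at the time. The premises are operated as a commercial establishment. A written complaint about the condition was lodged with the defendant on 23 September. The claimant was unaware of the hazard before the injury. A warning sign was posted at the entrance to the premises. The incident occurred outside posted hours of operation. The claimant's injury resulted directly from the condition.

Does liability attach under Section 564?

No — not liable.

(1) not open/obvious — not satisfied.
(2) not (proximate cause) — not satisfied.
(a) no assumed risk — holds.
(i) not (complaint lodged) — fails.
(ii) not (entrant a minor) — not met.
(iii) not (commercial use) — fails.
(iv) condition ≥14 days old — not satisfied.
(b) = F OR F OR F OR F = false.
(3) = T AND F = false.
So Overall is not satisfied (F OR F OR F).
Exception (no signage posted) — not satisfied.
Result: main false OR exception false → false.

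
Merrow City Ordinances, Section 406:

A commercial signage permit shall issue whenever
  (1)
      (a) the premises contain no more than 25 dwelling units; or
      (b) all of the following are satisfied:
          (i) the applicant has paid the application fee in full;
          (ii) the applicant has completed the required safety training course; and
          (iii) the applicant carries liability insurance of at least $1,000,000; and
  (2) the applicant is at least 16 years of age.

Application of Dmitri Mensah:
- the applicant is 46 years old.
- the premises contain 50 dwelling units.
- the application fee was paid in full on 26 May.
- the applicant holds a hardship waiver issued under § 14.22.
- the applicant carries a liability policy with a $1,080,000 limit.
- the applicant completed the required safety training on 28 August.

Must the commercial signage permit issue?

(a) ≤ 25 units — not satisfied.
(i) fee paid — holds.
(ii) safety training — satisfied.
(iii) insurance ≥ $1,000,000 — satisfied.
(b) = T AND T AND T = true.
So (1) is satisfied (F OR T).
(2) age ≥ 16 — holds.
So Overall is satisfied (T AND T).

Yes — granted.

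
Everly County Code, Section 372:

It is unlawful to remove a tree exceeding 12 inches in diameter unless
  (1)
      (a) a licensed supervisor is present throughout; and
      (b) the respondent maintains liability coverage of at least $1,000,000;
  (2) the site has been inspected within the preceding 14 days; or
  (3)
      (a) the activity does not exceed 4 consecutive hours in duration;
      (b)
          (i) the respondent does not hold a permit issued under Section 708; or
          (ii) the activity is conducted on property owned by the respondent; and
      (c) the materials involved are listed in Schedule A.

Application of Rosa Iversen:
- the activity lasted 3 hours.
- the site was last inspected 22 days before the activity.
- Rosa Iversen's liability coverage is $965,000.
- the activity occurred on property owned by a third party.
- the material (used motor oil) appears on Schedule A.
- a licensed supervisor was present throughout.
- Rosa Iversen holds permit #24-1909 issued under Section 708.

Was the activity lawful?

(a) supervisor present — met.
(b) coverage ≥ $1,000,000 — not satisfied.
(1) = T AND F = false.
(2) site inspected — fails.
(a) ≤ 4 hrs duration — satisfied.
(i) not (holds permit) — not satisfied.
(ii) own property — not satisfied.
So (b) is not satisfied (F OR F).
(c) Schedule A material — holds.
(3) = T AND F AND T = false.
Overall = F OR F OR F = false.

No — unlawful.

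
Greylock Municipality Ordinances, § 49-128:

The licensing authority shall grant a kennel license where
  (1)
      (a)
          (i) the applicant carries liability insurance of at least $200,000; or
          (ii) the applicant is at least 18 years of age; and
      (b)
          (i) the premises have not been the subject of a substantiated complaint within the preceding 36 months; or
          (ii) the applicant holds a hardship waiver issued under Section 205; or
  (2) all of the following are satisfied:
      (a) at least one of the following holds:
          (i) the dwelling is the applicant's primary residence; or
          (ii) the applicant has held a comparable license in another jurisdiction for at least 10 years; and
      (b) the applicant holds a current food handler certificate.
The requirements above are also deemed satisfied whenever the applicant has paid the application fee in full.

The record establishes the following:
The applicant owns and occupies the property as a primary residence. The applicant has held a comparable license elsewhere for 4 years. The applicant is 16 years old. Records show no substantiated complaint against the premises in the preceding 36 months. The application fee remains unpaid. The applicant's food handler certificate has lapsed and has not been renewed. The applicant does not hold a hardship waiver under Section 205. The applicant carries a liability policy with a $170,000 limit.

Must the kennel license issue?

No — denied.

(i) insurance ≥ $200,000 — not satisfied.
(ii) age ≥ 18 — not satisfied.
(a): F OR F → false.
(i) no complaint in 36 mo. — holds.
(ii) hardship waiver — not satisfied.
(b) = T OR F = true.
So (1) is not satisfied (F AND T).
(i) primary residence — holds.
(ii) prior license ≥ 10 yr — not met.
(a): T OR F → true.
(b) food handler cert. — not satisfied.
So (2) is not satisfied (T AND F).
Overall = F OR F = false.
Exception (fee paid) — not satisfied.
Result: main false OR exception false → false.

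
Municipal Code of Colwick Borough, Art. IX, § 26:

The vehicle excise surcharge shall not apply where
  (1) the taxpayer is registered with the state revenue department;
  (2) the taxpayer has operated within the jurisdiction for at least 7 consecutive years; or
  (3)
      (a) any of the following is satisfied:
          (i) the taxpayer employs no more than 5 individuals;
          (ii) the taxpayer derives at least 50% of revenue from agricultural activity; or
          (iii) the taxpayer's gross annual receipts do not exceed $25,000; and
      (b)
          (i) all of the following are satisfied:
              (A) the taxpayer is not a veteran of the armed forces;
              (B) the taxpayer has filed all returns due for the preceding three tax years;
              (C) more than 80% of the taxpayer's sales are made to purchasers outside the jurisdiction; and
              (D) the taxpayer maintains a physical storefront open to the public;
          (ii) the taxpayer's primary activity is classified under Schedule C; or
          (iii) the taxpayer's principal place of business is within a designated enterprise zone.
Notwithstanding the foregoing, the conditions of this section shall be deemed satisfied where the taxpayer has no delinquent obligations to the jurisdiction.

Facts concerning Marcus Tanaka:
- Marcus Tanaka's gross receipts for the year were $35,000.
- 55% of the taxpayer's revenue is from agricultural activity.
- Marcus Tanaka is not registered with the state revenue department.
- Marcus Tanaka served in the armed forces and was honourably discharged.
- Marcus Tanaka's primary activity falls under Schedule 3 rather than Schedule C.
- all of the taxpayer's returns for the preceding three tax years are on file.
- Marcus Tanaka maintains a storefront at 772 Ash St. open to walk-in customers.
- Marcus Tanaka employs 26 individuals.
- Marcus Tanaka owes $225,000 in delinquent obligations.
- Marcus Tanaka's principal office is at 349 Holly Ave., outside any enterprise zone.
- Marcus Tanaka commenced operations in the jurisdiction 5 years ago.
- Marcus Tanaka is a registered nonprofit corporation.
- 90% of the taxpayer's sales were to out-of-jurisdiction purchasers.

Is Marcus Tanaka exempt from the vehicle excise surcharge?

No — not exempt.

(1) state-registered — not met.
(2) ≥ 7 yrs in jurisdiction — not satisfied.
(i) ≤ 5 employees — not met.
(ii) ≥50% agricultural — met.
(iii) receipts ≤ $25,000 — not satisfied.
(a): F OR T OR F → true.
(A) not (veteran) — not met.
(B) returns current — met.
(C) >80% out-of-jur. sales — satisfied.
(D) has storefront — met.
So (i) is not satisfied (F AND T AND T AND T).
(ii) Schedule C activity — not met.
(iii) in enterprise zone — not met.
(b): F OR F OR F → false.
(3) = T AND F = false.
Overall = F OR F OR F = false.
Exception (no delinquency) — not satisfied.
Result: main false OR exception false → false.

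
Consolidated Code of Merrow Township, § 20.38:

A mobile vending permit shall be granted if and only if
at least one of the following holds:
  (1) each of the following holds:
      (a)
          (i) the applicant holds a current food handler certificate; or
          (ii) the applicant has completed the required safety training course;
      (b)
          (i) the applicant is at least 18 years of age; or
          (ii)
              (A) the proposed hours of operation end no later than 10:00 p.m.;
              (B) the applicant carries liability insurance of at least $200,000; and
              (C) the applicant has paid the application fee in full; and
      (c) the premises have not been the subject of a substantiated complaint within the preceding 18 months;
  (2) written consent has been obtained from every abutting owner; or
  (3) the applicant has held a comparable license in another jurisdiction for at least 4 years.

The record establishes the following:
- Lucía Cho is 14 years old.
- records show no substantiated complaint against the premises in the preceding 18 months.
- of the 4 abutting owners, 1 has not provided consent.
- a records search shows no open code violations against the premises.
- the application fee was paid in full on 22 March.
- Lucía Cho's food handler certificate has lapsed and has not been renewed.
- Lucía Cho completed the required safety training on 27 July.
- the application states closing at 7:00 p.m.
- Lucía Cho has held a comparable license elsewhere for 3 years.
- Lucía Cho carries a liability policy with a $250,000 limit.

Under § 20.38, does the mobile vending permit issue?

Yes — granted.

(i) food handler cert. — not satisfied.
(ii) safety training — holds.
(a): F OR T → true.
(i) age ≥ 18 — fails.
(A) closes by 10 p.m. — met.
(B) insurance ≥ $200,000 — holds.
(C) fee paid — holds.
So (ii) is satisfied (T AND T AND T).
So (b) is satisfied (F OR T).
(c) no complaint in 18 mo. — holds.
(1) = T AND T AND T = true.
(2) all abutters consent — fails.
(3) prior license ≥ 4 yr — not satisfied.
Overall = T OR F OR F = true.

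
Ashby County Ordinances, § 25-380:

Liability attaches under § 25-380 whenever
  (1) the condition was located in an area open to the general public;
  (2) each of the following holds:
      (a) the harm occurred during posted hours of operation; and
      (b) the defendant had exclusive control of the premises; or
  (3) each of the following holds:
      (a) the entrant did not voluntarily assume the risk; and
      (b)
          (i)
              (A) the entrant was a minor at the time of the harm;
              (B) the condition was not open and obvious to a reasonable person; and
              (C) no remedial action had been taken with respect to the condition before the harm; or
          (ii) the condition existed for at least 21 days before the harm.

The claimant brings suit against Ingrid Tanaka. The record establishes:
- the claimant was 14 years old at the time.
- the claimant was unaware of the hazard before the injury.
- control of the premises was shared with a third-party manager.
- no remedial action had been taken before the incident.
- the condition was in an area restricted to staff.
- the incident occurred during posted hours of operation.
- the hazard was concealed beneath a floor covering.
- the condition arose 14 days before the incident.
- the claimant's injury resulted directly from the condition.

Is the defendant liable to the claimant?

Yes — liable.

(1) public area — not satisfied.
(a) during posted hours — holds.
(b) exclusive control — not met.
(2) = T AND F = false.
(a) no assumed risk — met.
(A) entrant a minor — holds.
(B) not open/obvious — holds.
(C) no remedial action — holds.
(i) = T AND T AND T = true.
(ii) condition ≥21 days old — not met.
(b): T OR F → true.
So (3) is satisfied (T AND T).
Overall: F OR F OR T → true.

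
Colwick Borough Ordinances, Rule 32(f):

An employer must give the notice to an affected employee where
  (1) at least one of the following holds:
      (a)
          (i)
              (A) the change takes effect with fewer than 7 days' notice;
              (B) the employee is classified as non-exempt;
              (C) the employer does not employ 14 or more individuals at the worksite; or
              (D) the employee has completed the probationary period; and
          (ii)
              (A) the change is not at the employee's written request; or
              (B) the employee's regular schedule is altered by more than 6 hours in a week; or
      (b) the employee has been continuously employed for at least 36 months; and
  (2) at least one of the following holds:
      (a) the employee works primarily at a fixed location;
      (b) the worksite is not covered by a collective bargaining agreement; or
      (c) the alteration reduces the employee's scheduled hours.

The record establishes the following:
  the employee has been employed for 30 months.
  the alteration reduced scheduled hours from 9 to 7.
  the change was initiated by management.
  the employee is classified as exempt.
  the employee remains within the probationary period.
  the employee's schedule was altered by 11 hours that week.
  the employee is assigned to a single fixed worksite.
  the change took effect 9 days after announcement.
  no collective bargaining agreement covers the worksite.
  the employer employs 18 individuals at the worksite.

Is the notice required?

(A) < 7 days' notice — not satisfied.
(B) non-exempt — not satisfied.
(C) not (≥ 14 at site) — not satisfied.
(D) past probation — not satisfied.
So (i) is not satisfied (F OR F OR F OR F).
(A) not employee-requested — satisfied.
(B) schedule shift > 6h — holds.
So (ii) is satisfied (T OR T).
So (a) is not satisfied (F AND T).
(b) tenure ≥ 36 mo. — not met.
(1): F OR F → false.
(a) fixed location — met.
(b) no CBA — holds.
(c) hours reduced — met.
(2): T OR T OR T → true.
So Overall is not satisfied (F AND T).

No — not required.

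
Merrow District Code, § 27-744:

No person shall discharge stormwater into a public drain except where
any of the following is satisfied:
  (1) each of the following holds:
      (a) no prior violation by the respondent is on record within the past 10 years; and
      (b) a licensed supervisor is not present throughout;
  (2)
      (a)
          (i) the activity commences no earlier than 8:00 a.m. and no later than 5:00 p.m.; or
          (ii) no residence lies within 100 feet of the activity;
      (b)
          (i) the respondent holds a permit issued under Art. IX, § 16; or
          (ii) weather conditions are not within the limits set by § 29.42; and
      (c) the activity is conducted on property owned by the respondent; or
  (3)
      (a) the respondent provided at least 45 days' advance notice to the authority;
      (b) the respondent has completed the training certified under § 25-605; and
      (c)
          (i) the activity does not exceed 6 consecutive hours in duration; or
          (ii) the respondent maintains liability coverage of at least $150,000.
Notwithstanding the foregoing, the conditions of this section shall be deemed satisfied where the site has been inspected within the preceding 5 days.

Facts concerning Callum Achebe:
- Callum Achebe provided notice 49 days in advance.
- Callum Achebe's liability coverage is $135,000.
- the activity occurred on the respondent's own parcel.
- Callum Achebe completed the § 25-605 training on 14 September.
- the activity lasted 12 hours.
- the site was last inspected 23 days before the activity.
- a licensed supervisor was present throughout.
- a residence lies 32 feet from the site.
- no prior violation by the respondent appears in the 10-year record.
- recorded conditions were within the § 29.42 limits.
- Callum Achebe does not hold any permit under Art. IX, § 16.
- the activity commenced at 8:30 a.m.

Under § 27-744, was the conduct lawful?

(a) no prior violation — satisfied.
(b) not (supervisor present) — fails.
(1): T AND F → false.
(i) start within hours — met.
(ii) no residence in 100 ft — fails.
So (a) is satisfied (T OR F).
(i) holds permit — not satisfied.
(ii) not (weather ok) — fails.
So (b) is not satisfied (F OR F).
(c) own property — satisfied.
(2) = T AND F AND T = false.
(a) ≥45 days' notice — met.
(b) training certified — holds.
(i) ≤ 6 hrs duration — not satisfied.
(ii) coverage ≥ $150,000 — not met.
So (c) is not satisfied (F OR F).
So (3) is not satisfied (T AND T AND F).
Overall = F OR F OR F = false.
Exception (site inspected) — not satisfied.
Result: main false OR exception false → false.

No — unlawful.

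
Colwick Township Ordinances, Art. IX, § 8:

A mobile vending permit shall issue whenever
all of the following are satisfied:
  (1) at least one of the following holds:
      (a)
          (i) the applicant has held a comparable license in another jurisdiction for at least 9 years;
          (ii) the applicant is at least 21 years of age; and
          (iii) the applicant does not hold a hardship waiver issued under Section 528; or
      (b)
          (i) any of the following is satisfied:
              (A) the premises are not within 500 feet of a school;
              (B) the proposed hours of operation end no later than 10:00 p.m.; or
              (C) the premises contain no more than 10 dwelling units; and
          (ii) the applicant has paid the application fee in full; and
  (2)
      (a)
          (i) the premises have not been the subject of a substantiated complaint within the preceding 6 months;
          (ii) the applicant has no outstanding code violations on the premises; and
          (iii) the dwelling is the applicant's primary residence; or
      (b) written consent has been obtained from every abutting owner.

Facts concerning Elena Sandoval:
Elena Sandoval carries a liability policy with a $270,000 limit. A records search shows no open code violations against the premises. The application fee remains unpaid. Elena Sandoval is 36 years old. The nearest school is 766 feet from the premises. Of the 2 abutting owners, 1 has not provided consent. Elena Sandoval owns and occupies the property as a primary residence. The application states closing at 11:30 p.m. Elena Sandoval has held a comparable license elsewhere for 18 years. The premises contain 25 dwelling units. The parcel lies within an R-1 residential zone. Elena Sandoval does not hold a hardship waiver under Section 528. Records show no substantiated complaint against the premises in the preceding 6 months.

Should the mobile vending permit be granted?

(i) prior license ≥ 9 yr — holds.
(ii) age ≥ 21 — holds.
(iii) not (hardship waiver) — satisfied.
So (a) is satisfied (T AND T AND T).
(A) ≥500 ft from school — satisfied.
(B) closes by 10 p.m. — fails.
(C) ≤ 10 units — fails.
(i) = T OR F OR F = true.
(ii) fee paid — not satisfied.
So (b) is not satisfied (T AND F).
So (1) is satisfied (T OR F).
(i) no complaint in 6 mo. — met.
(ii) no code violations — satisfied.
(iii) primary residence — satisfied.
So (a) is satisfied (T AND T AND T).
(b) all abutters consent — not met.
(2) = T OR F = true.
So Overall is satisfied (T AND T).

Yes — granted.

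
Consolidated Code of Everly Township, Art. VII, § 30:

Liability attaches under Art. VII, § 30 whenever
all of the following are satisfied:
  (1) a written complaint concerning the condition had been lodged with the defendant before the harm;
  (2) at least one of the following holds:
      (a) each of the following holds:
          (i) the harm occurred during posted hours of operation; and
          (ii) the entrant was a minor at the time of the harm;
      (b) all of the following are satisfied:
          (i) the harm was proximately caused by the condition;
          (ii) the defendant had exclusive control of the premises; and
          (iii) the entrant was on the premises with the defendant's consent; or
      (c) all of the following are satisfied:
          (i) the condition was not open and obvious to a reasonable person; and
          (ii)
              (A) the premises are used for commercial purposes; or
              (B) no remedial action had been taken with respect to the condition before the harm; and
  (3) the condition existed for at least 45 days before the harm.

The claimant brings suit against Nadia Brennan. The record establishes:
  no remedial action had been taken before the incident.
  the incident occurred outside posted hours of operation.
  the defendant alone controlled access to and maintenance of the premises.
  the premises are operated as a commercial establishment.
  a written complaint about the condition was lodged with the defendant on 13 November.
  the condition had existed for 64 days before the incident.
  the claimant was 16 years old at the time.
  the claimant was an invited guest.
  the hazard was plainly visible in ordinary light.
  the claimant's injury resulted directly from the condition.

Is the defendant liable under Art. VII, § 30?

(1) complaint lodged — met.
(i) during posted hours — fails.
(ii) entrant a minor — holds.
(a) = F AND T = false.
(i) proximate cause — holds.
(ii) exclusive control — satisfied.
(iii) consent to enter — satisfied.
(b): T AND T AND T → true.
(i) not open/obvious — fails.
(A) commercial use — satisfied.
(B) no remedial action — met.
(ii) = T OR T = true.
So (c) is not satisfied (F AND T).
So (2) is satisfied (F OR T OR F).
(3) condition ≥45 days old — satisfied.
So Overall is satisfied (T AND T AND T).

Yes — liable.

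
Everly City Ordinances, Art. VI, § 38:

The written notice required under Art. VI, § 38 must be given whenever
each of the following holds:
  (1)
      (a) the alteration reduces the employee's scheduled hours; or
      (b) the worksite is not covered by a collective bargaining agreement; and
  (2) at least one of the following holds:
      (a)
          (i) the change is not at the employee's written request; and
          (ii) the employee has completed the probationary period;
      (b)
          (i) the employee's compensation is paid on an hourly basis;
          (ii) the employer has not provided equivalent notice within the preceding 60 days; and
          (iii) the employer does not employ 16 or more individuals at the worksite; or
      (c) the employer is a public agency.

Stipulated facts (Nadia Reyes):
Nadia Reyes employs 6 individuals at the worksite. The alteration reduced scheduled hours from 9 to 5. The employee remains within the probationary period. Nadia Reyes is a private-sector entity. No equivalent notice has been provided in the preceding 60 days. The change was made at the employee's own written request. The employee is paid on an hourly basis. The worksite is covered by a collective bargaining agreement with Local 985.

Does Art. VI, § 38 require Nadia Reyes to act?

Yes — required.

(a) hours reduced — met.
(b) no CBA — not met.
(1) = T OR F = true.
(i) not employee-requested — fails.
(ii) past probation — fails.
(a): F AND F → false.
(i) hourly-paid — holds.
(ii) no recent notice — met.
(iii) not (≥ 16 at site) — holds.
(b) = T AND T AND T = true.
(c) public agency — fails.
So (2) is satisfied (F OR T OR F).
So Overall is satisfied (T AND T).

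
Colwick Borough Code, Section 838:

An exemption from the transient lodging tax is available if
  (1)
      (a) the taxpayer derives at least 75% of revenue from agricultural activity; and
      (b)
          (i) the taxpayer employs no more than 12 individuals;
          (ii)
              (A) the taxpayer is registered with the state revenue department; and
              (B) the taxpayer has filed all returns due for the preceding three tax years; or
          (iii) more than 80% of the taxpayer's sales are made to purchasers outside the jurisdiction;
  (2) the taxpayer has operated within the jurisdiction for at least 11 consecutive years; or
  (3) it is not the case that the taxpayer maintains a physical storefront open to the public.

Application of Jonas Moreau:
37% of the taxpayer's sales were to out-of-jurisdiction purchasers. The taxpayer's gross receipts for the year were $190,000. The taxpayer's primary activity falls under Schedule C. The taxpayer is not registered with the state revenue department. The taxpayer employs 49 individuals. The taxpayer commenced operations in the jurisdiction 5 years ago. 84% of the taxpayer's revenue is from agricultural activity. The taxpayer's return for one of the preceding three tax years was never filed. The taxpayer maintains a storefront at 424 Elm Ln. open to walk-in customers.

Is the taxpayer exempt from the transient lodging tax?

No — not exempt.

(a) ≥75% agricultural — holds.
(i) ≤ 12 employees — not satisfied.
(A) state-registered — fails.
(B) returns current — not met.
So (ii) is not satisfied (F AND F).
(iii) >80% out-of-jur. sales — not met.
(b): F OR F OR F → false.
So (1) is not satisfied (T AND F).
(2) ≥ 11 yrs in jurisdiction — not met.
(3) not (has storefront) — fails.
So Overall is not satisfied (F OR F OR F).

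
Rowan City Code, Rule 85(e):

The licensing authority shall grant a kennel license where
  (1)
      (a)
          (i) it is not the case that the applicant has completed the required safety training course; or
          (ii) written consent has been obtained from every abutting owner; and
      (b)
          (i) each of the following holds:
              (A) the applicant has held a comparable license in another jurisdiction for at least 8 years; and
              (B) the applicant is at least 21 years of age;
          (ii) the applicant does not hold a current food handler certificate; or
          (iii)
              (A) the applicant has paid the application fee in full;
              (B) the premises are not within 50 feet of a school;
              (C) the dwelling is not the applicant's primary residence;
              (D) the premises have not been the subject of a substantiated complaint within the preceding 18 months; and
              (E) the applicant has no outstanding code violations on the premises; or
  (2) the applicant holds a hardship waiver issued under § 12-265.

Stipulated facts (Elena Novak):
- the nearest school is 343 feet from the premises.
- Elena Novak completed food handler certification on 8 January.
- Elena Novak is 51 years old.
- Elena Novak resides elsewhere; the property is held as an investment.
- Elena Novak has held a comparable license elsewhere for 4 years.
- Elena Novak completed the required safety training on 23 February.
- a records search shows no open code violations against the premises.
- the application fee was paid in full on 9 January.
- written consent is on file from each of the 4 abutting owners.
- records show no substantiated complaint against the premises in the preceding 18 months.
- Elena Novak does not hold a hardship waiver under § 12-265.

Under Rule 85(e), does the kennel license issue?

Yes — granted.

(i) not (safety training) — not satisfied.
(ii) all abutters consent — satisfied.
So (a) is satisfied (F OR T).
(A) prior license ≥ 8 yr — not met.
(B) age ≥ 21 — satisfied.
(i): F AND T → false.
(ii) not (food handler cert.) — fails.
(A) fee paid — satisfied.
(B) ≥50 ft from school — met.
(C) not (primary residence) — satisfied.
(D) no complaint in 18 mo. — holds.
(E) no code violations — satisfied.
So (iii) is satisfied (T AND T AND T AND T AND T).
So (b) is satisfied (F OR F OR T).
So (1) is satisfied (T AND T).
(2) hardship waiver — not met.
Overall: T OR F → true.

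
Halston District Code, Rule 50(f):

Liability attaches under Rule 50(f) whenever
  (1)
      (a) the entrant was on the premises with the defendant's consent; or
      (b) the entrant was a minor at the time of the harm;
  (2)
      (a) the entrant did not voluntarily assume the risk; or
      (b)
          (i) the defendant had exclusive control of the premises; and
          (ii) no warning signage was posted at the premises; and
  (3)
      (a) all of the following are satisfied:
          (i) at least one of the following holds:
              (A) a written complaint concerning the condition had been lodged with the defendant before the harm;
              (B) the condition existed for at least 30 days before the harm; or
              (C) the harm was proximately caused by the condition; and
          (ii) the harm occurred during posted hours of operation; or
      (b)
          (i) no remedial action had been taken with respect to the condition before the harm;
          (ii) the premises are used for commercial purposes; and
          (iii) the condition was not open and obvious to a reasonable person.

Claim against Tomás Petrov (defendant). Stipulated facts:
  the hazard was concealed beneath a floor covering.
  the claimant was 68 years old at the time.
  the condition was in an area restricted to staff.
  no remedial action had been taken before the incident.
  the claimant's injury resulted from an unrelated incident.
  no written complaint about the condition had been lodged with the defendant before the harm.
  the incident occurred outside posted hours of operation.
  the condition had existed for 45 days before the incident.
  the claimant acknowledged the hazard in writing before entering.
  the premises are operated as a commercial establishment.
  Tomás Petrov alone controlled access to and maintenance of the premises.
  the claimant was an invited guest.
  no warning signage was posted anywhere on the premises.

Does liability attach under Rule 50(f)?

(a) consent to enter — holds.
(b) entrant a minor — fails.
(1) = T OR F = true.
(a) no assumed risk — not met.
(i) exclusive control — holds.
(ii) no signage posted — holds.
So (b) is satisfied (T AND T).
(2): F OR T → true.
(A) complaint lodged — not satisfied.
(B) condition ≥30 days old — holds.
(C) proximate cause — fails.
(i) = F OR T OR F = true.
(ii) during posted hours — not met.
(a) = T AND F = false.
(i) no remedial action — satisfied.
(ii) commercial use — satisfied.
(iii) not open/obvious — holds.
(b): T AND T AND T → true.
(3): F OR T → true.
Overall = T AND T AND T = true.

Yes — liable.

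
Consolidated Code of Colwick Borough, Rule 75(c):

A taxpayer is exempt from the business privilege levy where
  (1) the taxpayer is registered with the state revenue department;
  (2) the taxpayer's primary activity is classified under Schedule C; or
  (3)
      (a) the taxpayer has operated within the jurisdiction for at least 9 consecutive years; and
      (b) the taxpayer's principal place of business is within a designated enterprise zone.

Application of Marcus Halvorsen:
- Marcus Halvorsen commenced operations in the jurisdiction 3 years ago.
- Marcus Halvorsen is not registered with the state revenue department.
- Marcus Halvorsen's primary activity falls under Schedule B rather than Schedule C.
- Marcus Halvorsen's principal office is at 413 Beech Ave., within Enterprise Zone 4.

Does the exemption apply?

(1) state-registered — fails.
(2) Schedule C activity — not met.
(a) ≥ 9 yrs in jurisdiction — fails.
(b) in enterprise zone — satisfied.
(3) = F AND T = false.
So Overall is not satisfied (F OR F OR F).

No — not exempt.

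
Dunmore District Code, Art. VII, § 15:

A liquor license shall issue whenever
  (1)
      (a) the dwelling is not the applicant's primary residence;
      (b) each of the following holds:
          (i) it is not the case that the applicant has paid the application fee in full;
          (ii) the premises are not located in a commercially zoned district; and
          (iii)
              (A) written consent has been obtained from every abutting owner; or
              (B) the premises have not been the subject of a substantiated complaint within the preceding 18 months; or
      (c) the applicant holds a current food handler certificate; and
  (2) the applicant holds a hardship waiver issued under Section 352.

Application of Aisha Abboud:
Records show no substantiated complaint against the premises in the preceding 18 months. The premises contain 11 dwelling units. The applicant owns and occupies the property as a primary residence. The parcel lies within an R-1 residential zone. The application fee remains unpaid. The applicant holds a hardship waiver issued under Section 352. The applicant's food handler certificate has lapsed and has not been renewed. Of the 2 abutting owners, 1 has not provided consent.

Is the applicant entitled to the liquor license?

(a) not (primary residence) — not satisfied.
(i) not (fee paid) — satisfied.
(ii) not (commercially zoned) — satisfied.
(A) all abutters consent — fails.
(B) no complaint in 18 mo. — met.
So (iii) is satisfied (F OR T).
So (b) is satisfied (T AND T AND T).
(c) food handler cert. — not satisfied.
(1): F OR T OR F → true.
(2) hardship waiver — satisfied.
Overall = T AND T = true.

Yes — granted.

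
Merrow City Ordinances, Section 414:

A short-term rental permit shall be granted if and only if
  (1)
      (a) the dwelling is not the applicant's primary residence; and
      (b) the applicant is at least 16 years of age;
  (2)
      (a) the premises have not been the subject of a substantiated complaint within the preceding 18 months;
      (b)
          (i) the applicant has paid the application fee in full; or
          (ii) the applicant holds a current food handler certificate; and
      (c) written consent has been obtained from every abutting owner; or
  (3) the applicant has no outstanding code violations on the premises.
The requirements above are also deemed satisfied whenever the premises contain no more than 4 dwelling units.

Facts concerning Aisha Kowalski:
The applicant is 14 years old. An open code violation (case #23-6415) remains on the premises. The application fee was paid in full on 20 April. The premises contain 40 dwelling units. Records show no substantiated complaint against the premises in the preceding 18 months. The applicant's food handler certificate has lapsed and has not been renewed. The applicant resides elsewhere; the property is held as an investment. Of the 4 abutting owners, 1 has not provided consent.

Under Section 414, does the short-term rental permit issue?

(a) not (primary residence) — met.
(b) age ≥ 16 — not met.
So (1) is not satisfied (T AND F).
(a) no complaint in 18 mo. — holds.
(i) fee paid — holds.
(ii) food handler cert. — not satisfied.
So (b) is satisfied (T OR F).
(c) all abutters consent — not satisfied.
So (2) is not satisfied (T AND T AND F).
(3) no code violations — not satisfied.
Overall = F OR F OR F = false.
Exception (≤ 4 units) — not satisfied.
Result: main false OR exception false → false.

No — denied.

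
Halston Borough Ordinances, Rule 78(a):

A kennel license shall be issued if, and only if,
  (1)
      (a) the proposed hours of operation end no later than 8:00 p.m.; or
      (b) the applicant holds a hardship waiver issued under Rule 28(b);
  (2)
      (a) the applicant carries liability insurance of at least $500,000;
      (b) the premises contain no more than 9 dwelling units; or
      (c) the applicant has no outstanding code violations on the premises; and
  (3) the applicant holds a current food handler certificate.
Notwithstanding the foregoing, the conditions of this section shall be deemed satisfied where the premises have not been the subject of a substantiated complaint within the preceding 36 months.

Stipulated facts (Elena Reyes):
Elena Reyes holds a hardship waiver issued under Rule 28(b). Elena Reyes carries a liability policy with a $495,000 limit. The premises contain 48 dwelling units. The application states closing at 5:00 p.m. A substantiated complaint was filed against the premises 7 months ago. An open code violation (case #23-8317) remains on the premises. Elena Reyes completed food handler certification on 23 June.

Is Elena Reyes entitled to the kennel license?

(a) closes by 8 p.m. — met.
(b) hardship waiver — holds.
So (1) is satisfied (T OR T).
(a) insurance ≥ $500,000 — fails.
(b) ≤ 9 units — fails.
(c) no code violations — not met.
So (2) is not satisfied (F OR F OR F).
(3) food handler cert. — met.
Overall = T AND F AND T = false.
Exception (no complaint in 36 mo.) — not satisfied.
Result: main false OR exception false → false.

No — denied.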